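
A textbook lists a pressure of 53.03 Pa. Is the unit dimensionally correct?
Yes

pressure has SI base units: kg / (m * s^2)
Pa reduces to the same SI base units, so it is a valid unit for pressure.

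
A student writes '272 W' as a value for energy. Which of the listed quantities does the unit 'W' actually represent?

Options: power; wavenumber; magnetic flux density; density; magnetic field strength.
power

energy should have units dimensionally equivalent to kg * m^2 / s^2 (e.g. J).
The given unit 'W' reduces to kg * m^2 / s^3. Of the listed options, that is the dimensionality of power.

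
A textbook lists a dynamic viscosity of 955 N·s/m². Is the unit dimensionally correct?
Yes

dynamic viscosity has SI base units: kg / (m * s)
N·s/m² reduces to the same SI base units, so it is a valid unit for dynamic viscosity.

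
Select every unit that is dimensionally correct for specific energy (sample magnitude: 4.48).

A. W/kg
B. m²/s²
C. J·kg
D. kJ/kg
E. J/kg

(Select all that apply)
B, D, E

specific energy has SI base units: m^2 / s^2

Checking each option against m^2 / s^2:
  A. W/kg: ✗ does not match
  B. m²/s²: ✓ matches
  C. J·kg: ✗ does not match
  D. kJ/kg: ✓ matches
  E. J/kg: ✓ matches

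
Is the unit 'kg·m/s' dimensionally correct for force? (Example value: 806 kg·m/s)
No

force has SI base units: kg * m / s^2
kg·m/s does NOT reduce to kg * m / s^2; a valid unit for force would be e.g. N.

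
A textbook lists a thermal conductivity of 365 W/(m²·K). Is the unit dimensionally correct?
No

thermal conductivity has SI base units: kg * m / (s^3 * K)
W/(m²·K) does NOT reduce to kg * m / (s^3 * K); a valid unit for thermal conductivity would be e.g. W/(m·K).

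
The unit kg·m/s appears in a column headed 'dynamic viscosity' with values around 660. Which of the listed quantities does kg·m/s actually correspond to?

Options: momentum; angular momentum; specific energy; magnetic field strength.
momentum

dynamic viscosity should have units dimensionally equivalent to kg / (m * s) (e.g. Pa·s).
The given unit 'kg·m/s' reduces to kg * m / s. Of the listed options, that is the dimensionality of momentum.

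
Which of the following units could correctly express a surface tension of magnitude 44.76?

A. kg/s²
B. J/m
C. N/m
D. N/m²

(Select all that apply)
A, C

surface tension has SI base units: kg / s^2

Checking each option against kg / s^2:
  A. kg/s²: ✓ matches
  B. J/m: ✗ does not match
  C. N/m: ✓ matches
  D. N/m²: ✗ does not match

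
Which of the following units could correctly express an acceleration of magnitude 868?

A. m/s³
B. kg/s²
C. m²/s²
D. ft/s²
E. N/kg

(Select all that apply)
D, E

acceleration has SI base units: m / s^2

Checking each option against m / s^2:
  A. m/s³: ✗ does not match
  B. kg/s²: ✗ does not match
  C. m²/s²: ✗ does not match
  D. ft/s²: ✓ matches
  E. N/kg: ✓ matches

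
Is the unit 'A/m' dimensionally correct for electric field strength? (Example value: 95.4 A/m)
No

electric field strength has SI base units: kg * m / (A * s^3)
A/m does NOT reduce to kg * m / (A * s^3); a valid unit for electric field strength would be e.g. V/m.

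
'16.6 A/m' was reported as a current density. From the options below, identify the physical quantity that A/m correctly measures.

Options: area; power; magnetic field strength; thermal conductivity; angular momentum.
magnetic field strength

current density should have units dimensionally equivalent to A / m^2 (e.g. A/m²).
The given unit 'A/m' reduces to A / m. Of the listed options, that is the dimensionality of magnetic field strength.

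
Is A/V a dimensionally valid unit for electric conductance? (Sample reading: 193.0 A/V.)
Yes

electric conductance has SI base units: A^2 * s^3 / (kg * m^2)
A/V reduces to the same SI base units, so it is a valid unit for electric conductance.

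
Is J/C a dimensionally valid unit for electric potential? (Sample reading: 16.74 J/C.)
Yes

electric potential has SI base units: kg * m^2 / (A * s^3)
J/C reduces to the same SI base units, so it is a valid unit for electric potential.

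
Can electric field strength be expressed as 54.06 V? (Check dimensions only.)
No

electric field strength has SI base units: kg * m / (A * s^3)
V does NOT reduce to kg * m / (A * s^3); a valid unit for electric field strength would be e.g. V/m.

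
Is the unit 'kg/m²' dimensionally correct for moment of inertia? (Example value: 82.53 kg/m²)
No

moment of inertia has SI base units: kg * m^2
kg/m² does NOT reduce to kg * m^2; a valid unit for moment of inertia would be e.g. kg·m².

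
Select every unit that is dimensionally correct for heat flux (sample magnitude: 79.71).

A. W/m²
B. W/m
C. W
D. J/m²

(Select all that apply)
A

heat flux has SI base units: kg / s^3

Checking each option against kg / s^3:
  A. W/m²: ✓ matches
  B. W/m: ✗ does not match
  C. W: ✗ does not match
  D. J/m²: ✗ does not match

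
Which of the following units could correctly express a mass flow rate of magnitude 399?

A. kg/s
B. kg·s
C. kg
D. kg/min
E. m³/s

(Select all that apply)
A, D

mass flow rate has SI base units: kg / s

Checking each option against kg / s:
  A. kg/s: ✓ matches
  B. kg·s: ✗ does not match
  C. kg: ✗ does not match
  D. kg/min: ✓ matches
  E. m³/s: ✗ does not match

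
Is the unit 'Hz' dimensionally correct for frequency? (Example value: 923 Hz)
Yes

frequency has SI base units: 1 / s
Hz reduces to the same SI base units, so it is a valid unit for frequency.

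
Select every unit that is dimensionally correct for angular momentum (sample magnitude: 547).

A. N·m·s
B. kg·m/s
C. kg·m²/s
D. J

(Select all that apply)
A, C

angular momentum has SI base units: kg * m^2 / s

Checking each option against kg * m^2 / s:
  A. N·m·s: ✓ matches
  B. kg·m/s: ✗ does not match
  C. kg·m²/s: ✓ matches
  D. J: ✗ does not match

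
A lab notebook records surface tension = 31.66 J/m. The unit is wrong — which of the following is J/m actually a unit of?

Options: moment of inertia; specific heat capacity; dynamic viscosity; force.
force

surface tension should have units dimensionally equivalent to kg / s^2 (e.g. N/m).
The given unit 'J/m' reduces to kg * m / s^2. Of the listed options, that is the dimensionality of force.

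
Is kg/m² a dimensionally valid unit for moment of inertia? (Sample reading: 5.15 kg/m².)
No

moment of inertia has SI base units: kg * m^2
kg/m² does NOT reduce to kg * m^2; a valid unit for moment of inertia would be e.g. kg·m².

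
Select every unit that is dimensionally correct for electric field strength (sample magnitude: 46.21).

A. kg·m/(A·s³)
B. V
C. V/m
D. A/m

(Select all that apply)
A, C

electric field strength has SI base units: kg * m / (A * s^3)

Checking each option against kg * m / (A * s^3):
  A. kg·m/(A·s³): ✓ matches
  B. V: ✗ does not match
  C. V/m: ✓ matches
  D. A/m: ✗ does not match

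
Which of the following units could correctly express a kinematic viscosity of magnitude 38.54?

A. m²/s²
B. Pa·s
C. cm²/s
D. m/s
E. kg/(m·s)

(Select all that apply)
C

kinematic viscosity has SI base units: m^2 / s

Checking each option against m^2 / s:
  A. m²/s²: ✗ does not match
  B. Pa·s: ✗ does not match
  C. cm²/s: ✓ matches
  D. m/s: ✗ does not match
  E. kg/(m·s): ✗ does not match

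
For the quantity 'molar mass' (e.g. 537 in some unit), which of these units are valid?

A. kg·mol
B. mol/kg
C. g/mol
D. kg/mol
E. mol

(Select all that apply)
C, D

molar mass has SI base units: kg / mol

Checking each option against kg / mol:
  A. kg·mol: ✗ does not match
  B. mol/kg: ✗ does not match
  C. g/mol: ✓ matches
  D. kg/mol: ✓ matches
  E. mol: ✗ does not match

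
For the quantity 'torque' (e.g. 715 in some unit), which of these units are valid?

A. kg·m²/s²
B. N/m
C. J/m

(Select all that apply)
A

torque has SI base units: kg * m^2 / s^2

Checking each option against kg * m^2 / s^2:
  A. kg·m²/s²: ✓ matches
  B. N/m: ✗ does not match
  C. J/m: ✗ does not match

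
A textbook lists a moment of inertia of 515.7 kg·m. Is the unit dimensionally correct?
No

moment of inertia has SI base units: kg * m^2
kg·m does NOT reduce to kg * m^2; a valid unit for moment of inertia would be e.g. kg·m².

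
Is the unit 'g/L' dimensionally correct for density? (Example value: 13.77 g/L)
Yes

density has SI base units: kg / m^3
g/L reduces to the same SI base units, so it is a valid unit for density.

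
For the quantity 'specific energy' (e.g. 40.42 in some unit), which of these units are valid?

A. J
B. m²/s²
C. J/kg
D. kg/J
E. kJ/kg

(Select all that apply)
B, C, E

specific energy has SI base units: m^2 / s^2

Checking each option against m^2 / s^2:
  A. J: ✗ does not match
  B. m²/s²: ✓ matches
  C. J/kg: ✓ matches
  D. kg/J: ✗ does not match
  E. kJ/kg: ✓ matches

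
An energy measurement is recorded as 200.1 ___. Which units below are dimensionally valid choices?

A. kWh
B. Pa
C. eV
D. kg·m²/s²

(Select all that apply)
A, C, D

energy has SI base units: kg * m^2 / s^2

Checking each option against kg * m^2 / s^2:
  A. kWh: ✓ matches
  B. Pa: ✗ does not match
  C. eV: ✓ matches
  D. kg·m²/s²: ✓ matches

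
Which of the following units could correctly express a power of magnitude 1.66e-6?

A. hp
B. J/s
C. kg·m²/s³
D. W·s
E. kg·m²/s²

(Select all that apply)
A, B, C

power has SI base units: kg * m^2 / s^3

Checking each option against kg * m^2 / s^3:
  A. hp: ✓ matches
  B. J/s: ✓ matches
  C. kg·m²/s³: ✓ matches
  D. W·s: ✗ does not match
  E. kg·m²/s²: ✗ does not match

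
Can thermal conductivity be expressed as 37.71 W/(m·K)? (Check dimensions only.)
Yes

thermal conductivity has SI base units: kg * m / (s^3 * K)
W/(m·K) reduces to the same SI base units, so it is a valid unit for thermal conductivity.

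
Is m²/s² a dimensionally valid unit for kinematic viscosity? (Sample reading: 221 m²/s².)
No

kinematic viscosity has SI base units: m^2 / s
m²/s² does NOT reduce to m^2 / s; a valid unit for kinematic viscosity would be e.g. m²/s.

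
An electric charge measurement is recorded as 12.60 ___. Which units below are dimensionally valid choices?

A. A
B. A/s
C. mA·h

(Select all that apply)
C

electric charge has SI base units: A * s

Checking each option against A * s:
  A. A: ✗ does not match
  B. A/s: ✗ does not match
  C. mA·h: ✓ matches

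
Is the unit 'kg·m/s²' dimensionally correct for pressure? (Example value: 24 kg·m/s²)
No

pressure has SI base units: kg / (m * s^2)
kg·m/s² does NOT reduce to kg / (m * s^2); a valid unit for pressure would be e.g. Pa.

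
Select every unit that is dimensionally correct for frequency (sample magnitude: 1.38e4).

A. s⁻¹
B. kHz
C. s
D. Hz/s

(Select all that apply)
A, B

frequency has SI base units: 1 / s

Checking each option against 1 / s:
  A. s⁻¹: ✓ matches
  B. kHz: ✓ matches
  C. s: ✗ does not match
  D. Hz/s: ✗ does not match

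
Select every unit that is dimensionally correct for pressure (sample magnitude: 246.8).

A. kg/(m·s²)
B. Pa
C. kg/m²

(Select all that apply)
A, B

pressure has SI base units: kg / (m * s^2)

Checking each option against kg / (m * s^2):
  A. kg/(m·s²): ✓ matches
  B. Pa: ✓ matches
  C. kg/m²: ✗ does not match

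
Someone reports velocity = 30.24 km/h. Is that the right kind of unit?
Yes

velocity has SI base units: m / s
km/h reduces to the same SI base units, so it is a valid unit for velocity.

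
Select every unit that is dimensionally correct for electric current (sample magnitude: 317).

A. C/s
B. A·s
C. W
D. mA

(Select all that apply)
A, D

electric current has SI base units: A

Checking each option against A:
  A. C/s: ✓ matches
  B. A·s: ✗ does not match
  C. W: ✗ does not match
  D. mA: ✓ matches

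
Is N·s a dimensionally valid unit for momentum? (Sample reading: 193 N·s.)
Yes

momentum has SI base units: kg * m / s
N·s reduces to the same SI base units, so it is a valid unit for momentum.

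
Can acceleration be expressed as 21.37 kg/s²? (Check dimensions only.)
No

acceleration has SI base units: m / s^2
kg/s² does NOT reduce to m / s^2; a valid unit for acceleration would be e.g. m/s².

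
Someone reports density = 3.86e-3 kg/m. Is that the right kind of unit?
No

density has SI base units: kg / m^3
kg/m does NOT reduce to kg / m^3; a valid unit for density would be e.g. kg/m³.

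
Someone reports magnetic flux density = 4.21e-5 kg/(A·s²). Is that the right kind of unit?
Yes

magnetic flux density has SI base units: kg / (A * s^2)
kg/(A·s²) reduces to the same SI base units, so it is a valid unit for magnetic flux density.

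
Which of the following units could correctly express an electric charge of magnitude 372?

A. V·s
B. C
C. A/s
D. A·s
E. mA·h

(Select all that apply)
B, D, E

electric charge has SI base units: A * s

Checking each option against A * s:
  A. V·s: ✗ does not match
  B. C: ✓ matches
  C. A/s: ✗ does not match
  D. A·s: ✓ matches
  E. mA·h: ✓ matches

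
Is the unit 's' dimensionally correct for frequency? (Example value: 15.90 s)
No

frequency has SI base units: 1 / s
s does NOT reduce to 1 / s; a valid unit for frequency would be e.g. Hz.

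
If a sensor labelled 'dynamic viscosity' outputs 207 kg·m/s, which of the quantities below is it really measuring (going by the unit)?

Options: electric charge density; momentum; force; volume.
momentum

dynamic viscosity should have units dimensionally equivalent to kg / (m * s) (e.g. Pa·s).
The given unit 'kg·m/s' reduces to kg * m / s. Of the listed options, that is the dimensionality of momentum.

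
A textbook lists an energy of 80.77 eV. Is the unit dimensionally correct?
Yes

energy has SI base units: kg * m^2 / s^2
eV reduces to the same SI base units, so it is a valid unit for energy.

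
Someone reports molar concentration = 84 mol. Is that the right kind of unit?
No

molar concentration has SI base units: mol / m^3
mol does NOT reduce to mol / m^3; a valid unit for molar concentration would be e.g. mol/m³.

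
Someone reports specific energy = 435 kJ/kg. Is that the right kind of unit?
Yes

specific energy has SI base units: m^2 / s^2
kJ/kg reduces to the same SI base units, so it is a valid unit for specific energy.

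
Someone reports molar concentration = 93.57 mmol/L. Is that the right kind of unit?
Yes

molar concentration has SI base units: mol / m^3
mmol/L reduces to the same SI base units, so it is a valid unit for molar concentration.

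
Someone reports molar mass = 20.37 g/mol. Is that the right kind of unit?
Yes

molar mass has SI base units: kg / mol
g/mol reduces to the same SI base units, so it is a valid unit for molar mass.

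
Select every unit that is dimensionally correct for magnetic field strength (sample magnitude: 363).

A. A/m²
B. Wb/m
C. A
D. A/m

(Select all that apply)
D

magnetic field strength has SI base units: A / m

Checking each option against A / m:
  A. A/m²: ✗ does not match
  B. Wb/m: ✗ does not match
  C. A: ✗ does not match
  D. A/m: ✓ matches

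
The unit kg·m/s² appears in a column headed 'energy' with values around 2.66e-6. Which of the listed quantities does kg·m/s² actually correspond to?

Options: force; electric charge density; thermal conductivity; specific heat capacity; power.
force

energy should have units dimensionally equivalent to kg * m^2 / s^2 (e.g. J).
The given unit 'kg·m/s²' reduces to kg * m / s^2. Of the listed options, that is the dimensionality of force.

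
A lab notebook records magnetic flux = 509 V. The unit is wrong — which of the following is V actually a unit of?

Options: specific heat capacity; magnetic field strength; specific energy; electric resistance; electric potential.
electric potential

magnetic flux should have units dimensionally equivalent to kg * m^2 / (A * s^2) (e.g. Wb).
The given unit 'V' reduces to kg * m^2 / (A * s^3). Of the listed options, that is the dimensionality of electric potential.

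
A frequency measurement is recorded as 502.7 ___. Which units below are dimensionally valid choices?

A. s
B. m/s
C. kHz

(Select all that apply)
C

frequency has SI base units: 1 / s

Checking each option against 1 / s:
  A. s: ✗ does not match
  B. m/s: ✗ does not match
  C. kHz: ✓ matches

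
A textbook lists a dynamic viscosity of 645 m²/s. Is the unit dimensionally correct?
No

dynamic viscosity has SI base units: kg / (m * s)
m²/s does NOT reduce to kg / (m * s); a valid unit for dynamic viscosity would be e.g. Pa·s.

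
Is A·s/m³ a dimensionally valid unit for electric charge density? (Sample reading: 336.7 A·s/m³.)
Yes

electric charge density has SI base units: A * s / m^3
A·s/m³ reduces to the same SI base units, so it is a valid unit for electric charge density.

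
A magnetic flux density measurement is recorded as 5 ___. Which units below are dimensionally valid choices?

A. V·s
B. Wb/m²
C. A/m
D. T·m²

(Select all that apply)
B

magnetic flux density has SI base units: kg / (A * s^2)

Checking each option against kg / (A * s^2):
  A. V·s: ✗ does not match
  B. Wb/m²: ✓ matches
  C. A/m: ✗ does not match
  D. T·m²: ✗ does not match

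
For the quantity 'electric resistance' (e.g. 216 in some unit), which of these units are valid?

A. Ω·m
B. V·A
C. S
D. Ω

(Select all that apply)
D

electric resistance has SI base units: kg * m^2 / (A^2 * s^3)

Checking each option against kg * m^2 / (A^2 * s^3):
  A. Ω·m: ✗ does not match
  B. V·A: ✗ does not match
  C. S: ✗ does not match
  D. Ω: ✓ matches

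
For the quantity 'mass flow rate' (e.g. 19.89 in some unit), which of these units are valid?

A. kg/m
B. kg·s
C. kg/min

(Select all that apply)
C

mass flow rate has SI base units: kg / s

Checking each option against kg / s:
  A. kg/m: ✗ does not match
  B. kg·s: ✗ does not match
  C. kg/min: ✓ matches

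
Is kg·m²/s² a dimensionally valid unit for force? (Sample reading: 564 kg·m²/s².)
No

force has SI base units: kg * m / s^2
kg·m²/s² does NOT reduce to kg * m / s^2; a valid unit for force would be e.g. N.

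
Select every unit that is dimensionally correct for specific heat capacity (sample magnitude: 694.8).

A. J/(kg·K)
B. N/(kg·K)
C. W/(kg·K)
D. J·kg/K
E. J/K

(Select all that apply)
A

specific heat capacity has SI base units: m^2 / (s^2 * K)

Checking each option against m^2 / (s^2 * K):
  A. J/(kg·K): ✓ matches
  B. N/(kg·K): ✗ does not match
  C. W/(kg·K): ✗ does not match
  D. J·kg/K: ✗ does not match
  E. J/K: ✗ does not match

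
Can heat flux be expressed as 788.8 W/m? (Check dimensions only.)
No

heat flux has SI base units: kg / s^3
W/m does NOT reduce to kg / s^3; a valid unit for heat flux would be e.g. W/m².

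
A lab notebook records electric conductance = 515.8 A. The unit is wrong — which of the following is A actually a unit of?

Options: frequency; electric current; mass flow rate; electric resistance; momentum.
electric current

electric conductance should have units dimensionally equivalent to A^2 * s^3 / (kg * m^2) (e.g. S).
The given unit 'A' reduces to A. Of the listed options, that is the dimensionality of electric current.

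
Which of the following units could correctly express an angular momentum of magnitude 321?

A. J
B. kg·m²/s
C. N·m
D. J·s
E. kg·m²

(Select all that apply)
B, D

angular momentum has SI base units: kg * m^2 / s

Checking each option against kg * m^2 / s:
  A. J: ✗ does not match
  B. kg·m²/s: ✓ matches
  C. N·m: ✗ does not match
  D. J·s: ✓ matches
  E. kg·m²: ✗ does not match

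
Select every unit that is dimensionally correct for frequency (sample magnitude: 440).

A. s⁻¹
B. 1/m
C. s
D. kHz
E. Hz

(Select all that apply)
A, D, E

frequency has SI base units: 1 / s

Checking each option against 1 / s:
  A. s⁻¹: ✓ matches
  B. 1/m: ✗ does not match
  C. s: ✗ does not match
  D. kHz: ✓ matches
  E. Hz: ✓ matches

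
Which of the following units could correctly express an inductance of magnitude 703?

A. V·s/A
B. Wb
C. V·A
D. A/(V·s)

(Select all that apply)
A

inductance has SI base units: kg * m^2 / (A^2 * s^2)

Checking each option against kg * m^2 / (A^2 * s^2):
  A. V·s/A: ✓ matches
  B. Wb: ✗ does not match
  C. V·A: ✗ does not match
  D. A/(V·s): ✗ does not match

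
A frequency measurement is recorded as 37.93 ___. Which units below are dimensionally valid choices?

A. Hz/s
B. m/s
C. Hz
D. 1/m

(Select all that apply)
C

frequency has SI base units: 1 / s

Checking each option against 1 / s:
  A. Hz/s: ✗ does not match
  B. m/s: ✗ does not match
  C. Hz: ✓ matches
  D. 1/m: ✗ does not match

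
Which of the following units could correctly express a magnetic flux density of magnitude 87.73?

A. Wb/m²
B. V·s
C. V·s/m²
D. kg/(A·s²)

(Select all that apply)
A, C, D

magnetic flux density has SI base units: kg / (A * s^2)

Checking each option against kg / (A * s^2):
  A. Wb/m²: ✓ matches
  B. V·s: ✗ does not match
  C. V·s/m²: ✓ matches
  D. kg/(A·s²): ✓ matches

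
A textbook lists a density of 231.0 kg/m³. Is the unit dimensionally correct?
Yes

density has SI base units: kg / m^3
kg/m³ reduces to the same SI base units, so it is a valid unit for density.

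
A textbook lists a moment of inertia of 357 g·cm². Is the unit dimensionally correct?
Yes

moment of inertia has SI base units: kg * m^2
g·cm² reduces to the same SI base units, so it is a valid unit for moment of inertia.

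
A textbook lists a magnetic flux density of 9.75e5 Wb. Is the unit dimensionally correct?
No

magnetic flux density has SI base units: kg / (A * s^2)
Wb does NOT reduce to kg / (A * s^2); a valid unit for magnetic flux density would be e.g. T.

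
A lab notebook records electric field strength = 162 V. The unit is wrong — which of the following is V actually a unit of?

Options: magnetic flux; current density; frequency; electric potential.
electric potential

electric field strength should have units dimensionally equivalent to kg * m / (A * s^3) (e.g. V/m).
The given unit 'V' reduces to kg * m^2 / (A * s^3). Of the listed options, that is the dimensionality of electric potential.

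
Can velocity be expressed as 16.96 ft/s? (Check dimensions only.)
Yes

velocity has SI base units: m / s
ft/s reduces to the same SI base units, so it is a valid unit for velocity.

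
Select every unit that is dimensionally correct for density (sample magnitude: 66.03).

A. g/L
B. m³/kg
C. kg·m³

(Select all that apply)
A

density has SI base units: kg / m^3

Checking each option against kg / m^3:
  A. g/L: ✓ matches
  B. m³/kg: ✗ does not match
  C. kg·m³: ✗ does not match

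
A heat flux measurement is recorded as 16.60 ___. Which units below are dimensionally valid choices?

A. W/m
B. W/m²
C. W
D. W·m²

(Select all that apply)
B

heat flux has SI base units: kg / s^3

Checking each option against kg / s^3:
  A. W/m: ✗ does not match
  B. W/m²: ✓ matches
  C. W: ✗ does not match
  D. W·m²: ✗ does not match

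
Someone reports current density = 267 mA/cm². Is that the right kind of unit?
Yes

current density has SI base units: A / m^2
mA/cm² reduces to the same SI base units, so it is a valid unit for current density.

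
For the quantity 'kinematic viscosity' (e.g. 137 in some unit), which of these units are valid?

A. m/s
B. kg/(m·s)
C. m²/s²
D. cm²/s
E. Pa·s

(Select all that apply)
D

kinematic viscosity has SI base units: m^2 / s

Checking each option against m^2 / s:
  A. m/s: ✗ does not match
  B. kg/(m·s): ✗ does not match
  C. m²/s²: ✗ does not match
  D. cm²/s: ✓ matches
  E. Pa·s: ✗ does not match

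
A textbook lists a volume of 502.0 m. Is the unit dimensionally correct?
No

volume has SI base units: m^3
m does NOT reduce to m^3; a valid unit for volume would be e.g. m³.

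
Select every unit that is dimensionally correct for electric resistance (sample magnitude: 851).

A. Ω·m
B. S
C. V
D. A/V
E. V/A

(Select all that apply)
E

electric resistance has SI base units: kg * m^2 / (A^2 * s^3)

Checking each option against kg * m^2 / (A^2 * s^3):
  A. Ω·m: ✗ does not match
  B. S: ✗ does not match
  C. V: ✗ does not match
  D. A/V: ✗ does not match
  E. V/A: ✓ matches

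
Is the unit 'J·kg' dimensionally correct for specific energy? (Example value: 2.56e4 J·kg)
No

specific energy has SI base units: m^2 / s^2
J·kg does NOT reduce to m^2 / s^2; a valid unit for specific energy would be e.g. J/kg.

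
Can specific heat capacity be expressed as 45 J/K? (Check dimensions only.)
No

specific heat capacity has SI base units: m^2 / (s^2 * K)
J/K does NOT reduce to m^2 / (s^2 * K); a valid unit for specific heat capacity would be e.g. J/(kg·K).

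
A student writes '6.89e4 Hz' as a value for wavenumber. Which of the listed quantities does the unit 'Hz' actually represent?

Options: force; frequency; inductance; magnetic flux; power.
frequency

wavenumber should have units dimensionally equivalent to 1 / m (e.g. 1/m).
The given unit 'Hz' reduces to 1 / s. Of the listed options, that is the dimensionality of frequency.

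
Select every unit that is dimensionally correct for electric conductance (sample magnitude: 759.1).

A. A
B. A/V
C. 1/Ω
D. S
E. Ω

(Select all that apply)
B, C, D

electric conductance has SI base units: A^2 * s^3 / (kg * m^2)

Checking each option against A^2 * s^3 / (kg * m^2):
  A. A: ✗ does not match
  B. A/V: ✓ matches
  C. 1/Ω: ✓ matches
  D. S: ✓ matches
  E. Ω: ✗ does not match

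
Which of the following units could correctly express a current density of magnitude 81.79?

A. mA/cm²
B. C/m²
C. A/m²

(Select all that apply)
A, C

current density has SI base units: A / m^2

Checking each option against A / m^2:
  A. mA/cm²: ✓ matches
  B. C/m²: ✗ does not match
  C. A/m²: ✓ matches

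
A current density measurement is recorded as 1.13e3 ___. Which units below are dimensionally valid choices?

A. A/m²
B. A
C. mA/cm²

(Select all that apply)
A, C

current density has SI base units: A / m^2

Checking each option against A / m^2:
  A. A/m²: ✓ matches
  B. A: ✗ does not match
  C. mA/cm²: ✓ matches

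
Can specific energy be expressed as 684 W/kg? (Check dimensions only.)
No

specific energy has SI base units: m^2 / s^2
W/kg does NOT reduce to m^2 / s^2; a valid unit for specific energy would be e.g. J/kg.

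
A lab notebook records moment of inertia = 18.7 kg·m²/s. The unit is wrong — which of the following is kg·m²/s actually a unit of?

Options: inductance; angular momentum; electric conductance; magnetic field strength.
angular momentum

moment of inertia should have units dimensionally equivalent to kg * m^2 (e.g. kg·m²).
The given unit 'kg·m²/s' reduces to kg * m^2 / s. Of the listed options, that is the dimensionality of angular momentum.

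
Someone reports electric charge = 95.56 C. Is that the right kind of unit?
Yes

electric charge has SI base units: A * s
C reduces to the same SI base units, so it is a valid unit for electric charge.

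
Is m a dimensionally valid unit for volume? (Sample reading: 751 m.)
No

volume has SI base units: m^3
m does NOT reduce to m^3; a valid unit for volume would be e.g. m³.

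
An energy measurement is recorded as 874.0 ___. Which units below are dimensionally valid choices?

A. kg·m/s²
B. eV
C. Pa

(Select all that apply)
B

energy has SI base units: kg * m^2 / s^2

Checking each option against kg * m^2 / s^2:
  A. kg·m/s²: ✗ does not match
  B. eV: ✓ matches
  C. Pa: ✗ does not match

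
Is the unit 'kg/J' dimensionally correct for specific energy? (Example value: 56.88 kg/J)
No

specific energy has SI base units: m^2 / s^2
kg/J does NOT reduce to m^2 / s^2; a valid unit for specific energy would be e.g. J/kg.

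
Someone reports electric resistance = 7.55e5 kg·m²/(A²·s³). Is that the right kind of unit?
Yes

electric resistance has SI base units: kg * m^2 / (A^2 * s^3)
kg·m²/(A²·s³) reduces to the same SI base units, so it is a valid unit for electric resistance.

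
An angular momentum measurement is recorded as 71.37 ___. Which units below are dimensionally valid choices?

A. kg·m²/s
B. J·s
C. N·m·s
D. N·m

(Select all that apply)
A, B, C

angular momentum has SI base units: kg * m^2 / s

Checking each option against kg * m^2 / s:
  A. kg·m²/s: ✓ matches
  B. J·s: ✓ matches
  C. N·m·s: ✓ matches
  D. N·m: ✗ does not match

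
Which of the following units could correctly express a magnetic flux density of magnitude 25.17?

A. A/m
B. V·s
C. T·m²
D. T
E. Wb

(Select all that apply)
D

magnetic flux density has SI base units: kg / (A * s^2)

Checking each option against kg / (A * s^2):
  A. A/m: ✗ does not match
  B. V·s: ✗ does not match
  C. T·m²: ✗ does not match
  D. T: ✓ matches
  E. Wb: ✗ does not match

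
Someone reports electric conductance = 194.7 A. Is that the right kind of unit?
No

electric conductance has SI base units: A^2 * s^3 / (kg * m^2)
A does NOT reduce to A^2 * s^3 / (kg * m^2); a valid unit for electric conductance would be e.g. S.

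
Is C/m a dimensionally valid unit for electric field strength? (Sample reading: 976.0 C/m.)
No

electric field strength has SI base units: kg * m / (A * s^3)
C/m does NOT reduce to kg * m / (A * s^3); a valid unit for electric field strength would be e.g. V/m.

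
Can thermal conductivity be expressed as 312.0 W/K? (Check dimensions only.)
No

thermal conductivity has SI base units: kg * m / (s^3 * K)
W/K does NOT reduce to kg * m / (s^3 * K); a valid unit for thermal conductivity would be e.g. W/(m·K).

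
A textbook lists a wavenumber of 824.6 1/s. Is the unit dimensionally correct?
No

wavenumber has SI base units: 1 / m
1/s does NOT reduce to 1 / m; a valid unit for wavenumber would be e.g. 1/m.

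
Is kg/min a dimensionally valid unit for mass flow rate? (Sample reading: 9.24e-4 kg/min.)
Yes

mass flow rate has SI base units: kg / s
kg/min reduces to the same SI base units, so it is a valid unit for mass flow rate.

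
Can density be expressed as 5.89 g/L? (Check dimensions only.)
Yes

density has SI base units: kg / m^3
g/L reduces to the same SI base units, so it is a valid unit for density.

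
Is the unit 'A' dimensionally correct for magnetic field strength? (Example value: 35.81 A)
No

magnetic field strength has SI base units: A / m
A does NOT reduce to A / m; a valid unit for magnetic field strength would be e.g. A/m.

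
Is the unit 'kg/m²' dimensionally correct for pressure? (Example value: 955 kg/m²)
No

pressure has SI base units: kg / (m * s^2)
kg/m² does NOT reduce to kg / (m * s^2); a valid unit for pressure would be e.g. Pa.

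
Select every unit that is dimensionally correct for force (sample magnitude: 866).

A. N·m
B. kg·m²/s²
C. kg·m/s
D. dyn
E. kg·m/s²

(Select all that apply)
D, E

force has SI base units: kg * m / s^2

Checking each option against kg * m / s^2:
  A. N·m: ✗ does not match
  B. kg·m²/s²: ✗ does not match
  C. kg·m/s: ✗ does not match
  D. dyn: ✓ matches
  E. kg·m/s²: ✓ matches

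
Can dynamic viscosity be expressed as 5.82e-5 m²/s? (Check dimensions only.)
No

dynamic viscosity has SI base units: kg / (m * s)
m²/s does NOT reduce to kg / (m * s); a valid unit for dynamic viscosity would be e.g. Pa·s.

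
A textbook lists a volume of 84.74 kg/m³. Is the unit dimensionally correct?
No

volume has SI base units: m^3
kg/m³ does NOT reduce to m^3; a valid unit for volume would be e.g. m³.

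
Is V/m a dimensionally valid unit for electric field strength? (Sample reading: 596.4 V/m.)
Yes

electric field strength has SI base units: kg * m / (A * s^3)
V/m reduces to the same SI base units, so it is a valid unit for electric field strength.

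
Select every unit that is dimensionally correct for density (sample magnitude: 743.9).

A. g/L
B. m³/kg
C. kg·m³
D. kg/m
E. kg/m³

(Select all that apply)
A, E

density has SI base units: kg / m^3

Checking each option against kg / m^3:
  A. g/L: ✓ matches
  B. m³/kg: ✗ does not match
  C. kg·m³: ✗ does not match
  D. kg/m: ✗ does not match
  E. kg/m³: ✓ matches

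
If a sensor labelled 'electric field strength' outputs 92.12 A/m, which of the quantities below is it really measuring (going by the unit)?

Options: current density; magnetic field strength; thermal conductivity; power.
magnetic field strength

electric field strength should have units dimensionally equivalent to kg * m / (A * s^3) (e.g. V/m).
The given unit 'A/m' reduces to A / m. Of the listed options, that is the dimensionality of magnetic field strength.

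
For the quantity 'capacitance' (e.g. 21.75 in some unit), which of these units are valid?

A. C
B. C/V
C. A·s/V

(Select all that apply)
B, C

capacitance has SI base units: A^2 * s^4 / (kg * m^2)

Checking each option against A^2 * s^4 / (kg * m^2):
  A. C: ✗ does not match
  B. C/V: ✓ matches
  C. A·s/V: ✓ matches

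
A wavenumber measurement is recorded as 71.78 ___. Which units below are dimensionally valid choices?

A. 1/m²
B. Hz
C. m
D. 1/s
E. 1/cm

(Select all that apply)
E

wavenumber has SI base units: 1 / m

Checking each option against 1 / m:
  A. 1/m²: ✗ does not match
  B. Hz: ✗ does not match
  C. m: ✗ does not match
  D. 1/s: ✗ does not match
  E. 1/cm: ✓ matches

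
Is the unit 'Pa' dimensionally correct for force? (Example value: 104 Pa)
No

force has SI base units: kg * m / s^2
Pa does NOT reduce to kg * m / s^2; a valid unit for force would be e.g. N.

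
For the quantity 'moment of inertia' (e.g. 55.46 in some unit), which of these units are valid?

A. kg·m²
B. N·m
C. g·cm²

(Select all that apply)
A, C

moment of inertia has SI base units: kg * m^2

Checking each option against kg * m^2:
  A. kg·m²: ✓ matches
  B. N·m: ✗ does not match
  C. g·cm²: ✓ matches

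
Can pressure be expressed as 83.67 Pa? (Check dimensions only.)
Yes

pressure has SI base units: kg / (m * s^2)
Pa reduces to the same SI base units, so it is a valid unit for pressure.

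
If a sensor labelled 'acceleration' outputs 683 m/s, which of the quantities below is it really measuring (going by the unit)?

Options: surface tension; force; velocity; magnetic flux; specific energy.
velocity

acceleration should have units dimensionally equivalent to m / s^2 (e.g. m/s²).
The given unit 'm/s' reduces to m / s. Of the listed options, that is the dimensionality of velocity.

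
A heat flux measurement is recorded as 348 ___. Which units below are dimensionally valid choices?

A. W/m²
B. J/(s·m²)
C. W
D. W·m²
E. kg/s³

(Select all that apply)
A, B, E

heat flux has SI base units: kg / s^3

Checking each option against kg / s^3:
  A. W/m²: ✓ matches
  B. J/(s·m²): ✓ matches
  C. W: ✗ does not match
  D. W·m²: ✗ does not match
  E. kg/s³: ✓ matches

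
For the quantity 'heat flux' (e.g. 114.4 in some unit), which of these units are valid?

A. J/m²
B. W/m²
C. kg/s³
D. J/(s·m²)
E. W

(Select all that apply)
B, C, D

heat flux has SI base units: kg / s^3

Checking each option against kg / s^3:
  A. J/m²: ✗ does not match
  B. W/m²: ✓ matches
  C. kg/s³: ✓ matches
  D. J/(s·m²): ✓ matches
  E. W: ✗ does not match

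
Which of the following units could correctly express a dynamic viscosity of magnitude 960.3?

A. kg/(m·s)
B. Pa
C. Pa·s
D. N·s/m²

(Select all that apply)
A, C, D

dynamic viscosity has SI base units: kg / (m * s)

Checking each option against kg / (m * s):
  A. kg/(m·s): ✓ matches
  B. Pa: ✗ does not match
  C. Pa·s: ✓ matches
  D. N·s/m²: ✓ matches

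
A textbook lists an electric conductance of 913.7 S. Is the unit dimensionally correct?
Yes

electric conductance has SI base units: A^2 * s^3 / (kg * m^2)
S reduces to the same SI base units, so it is a valid unit for electric conductance.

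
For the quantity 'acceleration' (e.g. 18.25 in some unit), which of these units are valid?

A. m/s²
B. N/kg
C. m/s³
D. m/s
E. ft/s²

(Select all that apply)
A, B, E

acceleration has SI base units: m / s^2

Checking each option against m / s^2:
  A. m/s²: ✓ matches
  B. N/kg: ✓ matches
  C. m/s³: ✗ does not match
  D. m/s: ✗ does not match
  E. ft/s²: ✓ matches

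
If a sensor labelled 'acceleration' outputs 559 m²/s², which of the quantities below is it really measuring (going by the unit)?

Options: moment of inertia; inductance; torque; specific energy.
specific energy

acceleration should have units dimensionally equivalent to m / s^2 (e.g. m/s²).
The given unit 'm²/s²' reduces to m^2 / s^2. Of the listed options, that is the dimensionality of specific energy.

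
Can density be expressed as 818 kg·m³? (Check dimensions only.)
No

density has SI base units: kg / m^3
kg·m³ does NOT reduce to kg / m^3; a valid unit for density would be e.g. kg/m³.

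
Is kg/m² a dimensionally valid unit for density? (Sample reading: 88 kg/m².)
No

density has SI base units: kg / m^3
kg/m² does NOT reduce to kg / m^3; a valid unit for density would be e.g. kg/m³.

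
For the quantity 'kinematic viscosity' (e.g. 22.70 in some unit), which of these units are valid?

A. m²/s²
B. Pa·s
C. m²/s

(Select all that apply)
C

kinematic viscosity has SI base units: m^2 / s

Checking each option against m^2 / s:
  A. m²/s²: ✗ does not match
  B. Pa·s: ✗ does not match
  C. m²/s: ✓ matches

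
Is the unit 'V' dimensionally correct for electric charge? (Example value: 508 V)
No

electric charge has SI base units: A * s
V does NOT reduce to A * s; a valid unit for electric charge would be e.g. C.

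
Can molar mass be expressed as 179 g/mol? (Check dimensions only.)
Yes

molar mass has SI base units: kg / mol
g/mol reduces to the same SI base units, so it is a valid unit for molar mass.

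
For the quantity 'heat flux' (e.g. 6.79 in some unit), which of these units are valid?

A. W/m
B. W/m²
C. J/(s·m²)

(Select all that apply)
B, C

heat flux has SI base units: kg / s^3

Checking each option against kg / s^3:
  A. W/m: ✗ does not match
  B. W/m²: ✓ matches
  C. J/(s·m²): ✓ matches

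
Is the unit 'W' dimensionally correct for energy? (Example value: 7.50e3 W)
No

energy has SI base units: kg * m^2 / s^2
W does NOT reduce to kg * m^2 / s^2; a valid unit for energy would be e.g. J.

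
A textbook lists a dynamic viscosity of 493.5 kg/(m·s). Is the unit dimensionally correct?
Yes

dynamic viscosity has SI base units: kg / (m * s)
kg/(m·s) reduces to the same SI base units, so it is a valid unit for dynamic viscosity.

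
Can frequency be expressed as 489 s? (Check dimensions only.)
No

frequency has SI base units: 1 / s
s does NOT reduce to 1 / s; a valid unit for frequency would be e.g. Hz.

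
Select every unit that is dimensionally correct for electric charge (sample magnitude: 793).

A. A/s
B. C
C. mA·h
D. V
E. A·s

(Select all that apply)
B, C, E

electric charge has SI base units: A * s

Checking each option against A * s:
  A. A/s: ✗ does not match
  B. C: ✓ matches
  C. mA·h: ✓ matches
  D. V: ✗ does not match
  E. A·s: ✓ matches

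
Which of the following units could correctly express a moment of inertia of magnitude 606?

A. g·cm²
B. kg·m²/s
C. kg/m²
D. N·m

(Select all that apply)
A

moment of inertia has SI base units: kg * m^2

Checking each option against kg * m^2:
  A. g·cm²: ✓ matches
  B. kg·m²/s: ✗ does not match
  C. kg/m²: ✗ does not match
  D. N·m: ✗ does not match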